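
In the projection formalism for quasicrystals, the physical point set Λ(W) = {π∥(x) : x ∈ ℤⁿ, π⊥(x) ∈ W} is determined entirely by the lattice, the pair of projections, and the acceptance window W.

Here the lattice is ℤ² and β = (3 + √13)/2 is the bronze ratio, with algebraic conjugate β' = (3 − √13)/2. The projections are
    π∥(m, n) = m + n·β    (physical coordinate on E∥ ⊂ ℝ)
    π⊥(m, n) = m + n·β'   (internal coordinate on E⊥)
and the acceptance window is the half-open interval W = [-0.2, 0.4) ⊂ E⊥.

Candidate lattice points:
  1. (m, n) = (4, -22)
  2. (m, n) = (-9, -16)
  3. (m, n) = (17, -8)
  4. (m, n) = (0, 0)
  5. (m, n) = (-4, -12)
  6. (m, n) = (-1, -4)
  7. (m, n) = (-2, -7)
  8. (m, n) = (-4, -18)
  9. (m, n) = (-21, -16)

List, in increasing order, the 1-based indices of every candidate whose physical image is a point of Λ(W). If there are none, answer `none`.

β' = (3−√13)/2 ≈ -0.302776.
#1 (4,-22): internal coord 4 + (-22)·β' = +10.661064; +10.661064 ∉ [-0.2, 0.4) → out
#2 (-9,-16): internal coord -9 + (-16)·β' = -4.155590; -4.155590 ∉ [-0.2, 0.4) → out
#3 (17,-8): internal coord 17 + (-8)·β' = +19.422205; +19.422205 ∉ [-0.2, 0.4) → out
#4 (0,0): internal coord 0 + (0)·β' = +0.000000; +0.000000 ∈ [-0.2, 0.4) → IN Λ
#5 (-4,-12): internal coord -4 + (-12)·β' = -0.366692; -0.366692 ∉ [-0.2, 0.4) → out
#6 (-1,-4): internal coord -1 + (-4)·β' = +0.211103; +0.211103 ∈ [-0.2, 0.4) → IN Λ
#7 (-2,-7): internal coord -2 + (-7)·β' = +0.119429; +0.119429 ∈ [-0.2, 0.4) → IN Λ
#8 (-4,-18): internal coord -4 + (-18)·β' = +1.449961; +1.449961 ∉ [-0.2, 0.4) → out
#9 (-21,-16): internal coord -21 + (-16)·β' = -16.155590; -16.155590 ∉ [-0.2, 0.4) → out

4, 6, 7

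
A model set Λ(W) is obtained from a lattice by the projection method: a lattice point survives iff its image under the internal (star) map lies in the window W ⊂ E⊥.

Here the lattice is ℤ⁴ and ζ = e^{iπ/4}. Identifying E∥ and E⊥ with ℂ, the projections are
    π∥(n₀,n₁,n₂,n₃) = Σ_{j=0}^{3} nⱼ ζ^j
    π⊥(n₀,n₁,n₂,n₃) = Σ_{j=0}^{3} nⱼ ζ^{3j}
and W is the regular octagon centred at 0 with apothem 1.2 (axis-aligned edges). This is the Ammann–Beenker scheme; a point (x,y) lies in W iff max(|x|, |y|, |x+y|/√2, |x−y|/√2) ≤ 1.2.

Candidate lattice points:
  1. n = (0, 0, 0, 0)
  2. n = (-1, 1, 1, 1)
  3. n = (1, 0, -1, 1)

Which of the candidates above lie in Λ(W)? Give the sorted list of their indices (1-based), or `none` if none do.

1, 2

Internal map: ζ^{3j} for j=0..3 gives (1,0), (−√2/2,√2/2), (0,−1), (√2/2,√2/2).
candidate 1: n = (0, 0, 0, 0) → π⊥ ≈ (+0.000000, +0.000000); max(|x|,|y|,|x±y|/√2) = 0.000000 ≤ 1.2 ⇒ ∈ W
candidate 2: n = (-1, 1, 1, 1) → π⊥ ≈ (-1.000000, +0.414214); max(|x|,|y|,|x±y|/√2) = 1.000000 ≤ 1.2 ⇒ ∈ W
candidate 3: n = (1, 0, -1, 1) → π⊥ ≈ (+1.707107, +1.707107); max(|x|,|y|,|x±y|/√2) = 2.414214 > 1.2 ⇒ ∉ W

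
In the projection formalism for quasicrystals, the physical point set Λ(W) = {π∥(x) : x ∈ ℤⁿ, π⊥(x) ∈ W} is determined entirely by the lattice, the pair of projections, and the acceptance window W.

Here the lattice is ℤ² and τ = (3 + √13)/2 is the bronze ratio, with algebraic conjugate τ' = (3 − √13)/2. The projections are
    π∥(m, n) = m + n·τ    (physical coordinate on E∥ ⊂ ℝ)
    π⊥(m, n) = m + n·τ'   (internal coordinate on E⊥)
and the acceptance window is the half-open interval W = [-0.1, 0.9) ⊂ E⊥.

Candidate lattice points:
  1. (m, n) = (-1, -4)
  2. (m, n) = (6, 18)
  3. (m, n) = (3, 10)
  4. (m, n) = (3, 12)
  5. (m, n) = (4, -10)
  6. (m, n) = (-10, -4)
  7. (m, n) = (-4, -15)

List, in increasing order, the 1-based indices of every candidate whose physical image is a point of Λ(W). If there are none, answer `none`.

1, 2, 3, 7

Numerically τ ≈ 3.30278 and τ' = −1/τ ≈ -0.30278.
#1 (-1,-4): internal coord -1 + (-4)·τ' = +0.21110; +0.21110 ∈ [-0.1, 0.9) → IN Λ
#2 (6,18): internal coord 6 + (18)·τ' = +0.55004; +0.55004 ∈ [-0.1, 0.9) → IN Λ
#3 (3,10): internal coord 3 + (10)·τ' = -0.02776; -0.02776 ∈ [-0.1, 0.9) → IN Λ
#4 (3,12): internal coord 3 + (12)·τ' = -0.63331; -0.63331 ∉ [-0.1, 0.9) → out
#5 (4,-10): internal coord 4 + (-10)·τ' = +7.02776; +7.02776 ∉ [-0.1, 0.9) → out
#6 (-10,-4): internal coord -10 + (-4)·τ' = -8.78890; -8.78890 ∉ [-0.1, 0.9) → out
#7 (-4,-15): internal coord -4 + (-15)·τ' = +0.54163; +0.54163 ∈ [-0.1, 0.9) → IN Λ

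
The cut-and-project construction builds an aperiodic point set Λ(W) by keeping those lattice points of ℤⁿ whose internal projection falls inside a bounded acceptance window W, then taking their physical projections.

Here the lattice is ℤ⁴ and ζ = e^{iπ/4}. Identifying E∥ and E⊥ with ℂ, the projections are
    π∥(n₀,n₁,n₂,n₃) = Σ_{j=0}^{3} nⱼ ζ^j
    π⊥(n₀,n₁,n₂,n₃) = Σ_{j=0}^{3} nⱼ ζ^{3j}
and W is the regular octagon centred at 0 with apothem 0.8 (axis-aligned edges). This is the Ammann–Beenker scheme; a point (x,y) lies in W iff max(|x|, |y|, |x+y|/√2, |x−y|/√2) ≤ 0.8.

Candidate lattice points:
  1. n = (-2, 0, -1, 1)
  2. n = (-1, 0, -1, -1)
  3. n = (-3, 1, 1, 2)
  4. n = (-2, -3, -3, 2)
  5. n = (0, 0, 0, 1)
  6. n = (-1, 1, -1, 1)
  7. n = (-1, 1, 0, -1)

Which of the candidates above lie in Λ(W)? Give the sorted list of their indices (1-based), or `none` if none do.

With ζ = e^{iπ/4} the internal vectors are ζ^0,ζ^3,ζ^6,ζ^9.
candidate 1: n = (-2, 0, -1, 1) → π⊥ ≈ (-1.29289, +1.70711); max(|x|,|y|,|x±y|/√2) = 2.12132 > 0.8 ⇒ ∉ W
candidate 2: n = (-1, 0, -1, -1) → π⊥ ≈ (-1.70711, +0.29289); max(|x|,|y|,|x±y|/√2) = 1.70711 > 0.8 ⇒ ∉ W
candidate 3: n = (-3, 1, 1, 2) → π⊥ ≈ (-2.29289, +1.12132); max(|x|,|y|,|x±y|/√2) = 2.41421 > 0.8 ⇒ ∉ W
candidate 4: n = (-2, -3, -3, 2) → π⊥ ≈ (+1.53553, +2.29289); max(|x|,|y|,|x±y|/√2) = 2.70711 > 0.8 ⇒ ∉ W
candidate 5: n = (0, 0, 0, 1) → π⊥ ≈ (+0.70711, +0.70711); max(|x|,|y|,|x±y|/√2) = 1.00000 > 0.8 ⇒ ∉ W
candidate 6: n = (-1, 1, -1, 1) → π⊥ ≈ (-1.00000, +2.41421); max(|x|,|y|,|x±y|/√2) = 2.41421 > 0.8 ⇒ ∉ W
candidate 7: n = (-1, 1, 0, -1) → π⊥ ≈ (-2.41421, +0.00000); max(|x|,|y|,|x±y|/√2) = 2.41421 > 0.8 ⇒ ∉ W

none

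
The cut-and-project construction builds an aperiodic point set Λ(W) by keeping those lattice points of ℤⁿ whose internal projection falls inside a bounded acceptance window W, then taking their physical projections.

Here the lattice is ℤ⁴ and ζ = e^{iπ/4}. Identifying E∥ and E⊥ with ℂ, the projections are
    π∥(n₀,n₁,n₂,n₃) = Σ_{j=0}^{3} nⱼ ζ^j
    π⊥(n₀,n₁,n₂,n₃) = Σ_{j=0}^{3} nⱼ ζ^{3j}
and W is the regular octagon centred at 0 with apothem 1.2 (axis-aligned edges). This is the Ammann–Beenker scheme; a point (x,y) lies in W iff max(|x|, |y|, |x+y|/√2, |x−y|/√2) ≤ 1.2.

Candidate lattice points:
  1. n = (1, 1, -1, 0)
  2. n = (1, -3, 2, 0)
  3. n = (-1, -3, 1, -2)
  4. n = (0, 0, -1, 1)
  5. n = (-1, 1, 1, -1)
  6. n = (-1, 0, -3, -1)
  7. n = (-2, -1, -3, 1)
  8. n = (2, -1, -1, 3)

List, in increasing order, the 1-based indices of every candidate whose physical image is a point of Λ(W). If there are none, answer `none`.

none

Internal map: ζ^{3j} for j=0..3 gives (1,0), (−√2/2,√2/2), (0,−1), (√2/2,√2/2).
candidate 1: n = (1, 1, -1, 0) → π⊥ ≈ (+0.2929, +1.7071); max(|x|,|y|,|x±y|/√2) = 1.7071 > 1.2 ⇒ ∉ W
candidate 2: n = (1, -3, 2, 0) → π⊥ ≈ (+3.1213, -4.1213); max(|x|,|y|,|x±y|/√2) = 5.1213 > 1.2 ⇒ ∉ W
candidate 3: n = (-1, -3, 1, -2) → π⊥ ≈ (-0.2929, -4.5355); max(|x|,|y|,|x±y|/√2) = 4.5355 > 1.2 ⇒ ∉ W
candidate 4: n = (0, 0, -1, 1) → π⊥ ≈ (+0.7071, +1.7071); max(|x|,|y|,|x±y|/√2) = 1.7071 > 1.2 ⇒ ∉ W
candidate 5: n = (-1, 1, 1, -1) → π⊥ ≈ (-2.4142, -1.0000); max(|x|,|y|,|x±y|/√2) = 2.4142 > 1.2 ⇒ ∉ W
candidate 6: n = (-1, 0, -3, -1) → π⊥ ≈ (-1.7071, +2.2929); max(|x|,|y|,|x±y|/√2) = 2.8284 > 1.2 ⇒ ∉ W
candidate 7: n = (-2, -1, -3, 1) → π⊥ ≈ (-0.5858, +3.0000); max(|x|,|y|,|x±y|/√2) = 3.0000 > 1.2 ⇒ ∉ W
candidate 8: n = (2, -1, -1, 3) → π⊥ ≈ (+4.8284, +2.4142); max(|x|,|y|,|x±y|/√2) = 5.1213 > 1.2 ⇒ ∉ W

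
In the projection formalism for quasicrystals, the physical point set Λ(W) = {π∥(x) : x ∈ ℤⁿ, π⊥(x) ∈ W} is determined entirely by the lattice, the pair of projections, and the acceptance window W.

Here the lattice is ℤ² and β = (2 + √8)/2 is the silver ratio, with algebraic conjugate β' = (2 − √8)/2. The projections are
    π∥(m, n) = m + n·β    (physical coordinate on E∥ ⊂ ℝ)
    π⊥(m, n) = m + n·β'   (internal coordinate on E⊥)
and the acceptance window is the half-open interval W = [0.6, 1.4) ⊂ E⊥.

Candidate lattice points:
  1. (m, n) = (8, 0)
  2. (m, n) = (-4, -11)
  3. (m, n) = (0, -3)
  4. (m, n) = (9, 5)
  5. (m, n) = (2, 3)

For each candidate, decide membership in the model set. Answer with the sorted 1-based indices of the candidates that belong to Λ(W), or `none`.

Numerically β ≈ 2.414214 and β' = −1/β ≈ -0.414214.
#1 (8,0): internal coord 8 + (0)·β' = +8.000000; +8.000000 ∉ [0.6, 1.4) → out
#2 (-4,-11): internal coord -4 + (-11)·β' = +0.556349; +0.556349 ∉ [0.6, 1.4) → out
#3 (0,-3): internal coord 0 + (-3)·β' = +1.242641; +1.242641 ∈ [0.6, 1.4) → IN Λ
#4 (9,5): internal coord 9 + (5)·β' = +6.928932; +6.928932 ∉ [0.6, 1.4) → out
#5 (2,3): internal coord 2 + (3)·β' = +0.757359; +0.757359 ∈ [0.6, 1.4) → IN Λ

3, 5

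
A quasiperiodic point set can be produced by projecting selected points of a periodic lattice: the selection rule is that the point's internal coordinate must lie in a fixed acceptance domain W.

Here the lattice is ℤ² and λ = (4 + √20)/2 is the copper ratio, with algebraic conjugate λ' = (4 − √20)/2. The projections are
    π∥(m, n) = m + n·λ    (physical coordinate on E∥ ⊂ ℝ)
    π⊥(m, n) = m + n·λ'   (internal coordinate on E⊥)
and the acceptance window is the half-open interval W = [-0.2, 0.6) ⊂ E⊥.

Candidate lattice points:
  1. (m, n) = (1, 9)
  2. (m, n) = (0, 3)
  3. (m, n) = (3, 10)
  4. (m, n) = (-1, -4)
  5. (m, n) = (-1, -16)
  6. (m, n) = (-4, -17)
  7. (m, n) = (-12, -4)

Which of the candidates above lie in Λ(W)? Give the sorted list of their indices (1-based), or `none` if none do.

4, 6

Numerically λ ≈ 4.236068 and λ' = −1/λ ≈ -0.236068.
candidate 1: (m,n)=(1,9) → π∥ = 1+9·λ ≈ 39.124612, π⊥ = 1+9·λ' ≈ -1.124612 ∉ [-0.2, 0.6) ⇒ out
candidate 2: (m,n)=(0,3) → π∥ = 0+3·λ ≈ 12.708204, π⊥ = 0+3·λ' ≈ -0.708204 ∉ [-0.2, 0.6) ⇒ out
candidate 3: (m,n)=(3,10) → π∥ = 3+10·λ ≈ 45.360680, π⊥ = 3+10·λ' ≈ 0.639320 ∉ [-0.2, 0.6) ⇒ out
candidate 4: (m,n)=(-1,-4) → π∥ = -1-4·λ ≈ -17.944272, π⊥ = -1-4·λ' ≈ -0.055728 ∈ [-0.2, 0.6) ⇒ IN Λ
candidate 5: (m,n)=(-1,-16) → π∥ = -1-16·λ ≈ -68.777088, π⊥ = -1-16·λ' ≈ 2.777088 ∉ [-0.2, 0.6) ⇒ out
candidate 6: (m,n)=(-4,-17) → π∥ = -4-17·λ ≈ -76.013156, π⊥ = -4-17·λ' ≈ 0.013156 ∈ [-0.2, 0.6) ⇒ IN Λ
candidate 7: (m,n)=(-12,-4) → π∥ = -12-4·λ ≈ -28.944272, π⊥ = -12-4·λ' ≈ -11.055728 ∉ [-0.2, 0.6) ⇒ out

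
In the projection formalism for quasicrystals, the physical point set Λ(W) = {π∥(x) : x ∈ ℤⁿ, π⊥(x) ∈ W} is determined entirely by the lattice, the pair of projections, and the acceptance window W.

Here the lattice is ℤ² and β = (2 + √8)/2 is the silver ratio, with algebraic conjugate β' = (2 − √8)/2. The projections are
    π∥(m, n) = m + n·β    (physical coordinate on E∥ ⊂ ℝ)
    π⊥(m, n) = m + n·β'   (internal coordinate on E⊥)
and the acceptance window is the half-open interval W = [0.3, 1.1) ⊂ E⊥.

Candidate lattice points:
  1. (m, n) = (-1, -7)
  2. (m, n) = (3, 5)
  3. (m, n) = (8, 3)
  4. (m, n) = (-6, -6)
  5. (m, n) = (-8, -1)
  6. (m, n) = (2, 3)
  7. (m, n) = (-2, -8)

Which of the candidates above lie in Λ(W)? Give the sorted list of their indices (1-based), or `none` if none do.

2, 6

β' = (2−√8)/2 ≈ -0.41421.
candidate 1: (m,n)=(-1,-7) → π∥ = -1-7·β ≈ -17.89949, π⊥ = -1-7·β' ≈ 1.89949 ∉ [0.3, 1.1) ⇒ out
candidate 2: (m,n)=(3,5) → π∥ = 3+5·β ≈ 15.07107, π⊥ = 3+5·β' ≈ 0.92893 ∈ [0.3, 1.1) ⇒ IN Λ
candidate 3: (m,n)=(8,3) → π∥ = 8+3·β ≈ 15.24264, π⊥ = 8+3·β' ≈ 6.75736 ∉ [0.3, 1.1) ⇒ out
candidate 4: (m,n)=(-6,-6) → π∥ = -6-6·β ≈ -20.48528, π⊥ = -6-6·β' ≈ -3.51472 ∉ [0.3, 1.1) ⇒ out
candidate 5: (m,n)=(-8,-1) → π∥ = -8-1·β ≈ -10.41421, π⊥ = -8-1·β' ≈ -7.58579 ∉ [0.3, 1.1) ⇒ out
candidate 6: (m,n)=(2,3) → π∥ = 2+3·β ≈ 9.24264, π⊥ = 2+3·β' ≈ 0.75736 ∈ [0.3, 1.1) ⇒ IN Λ
candidate 7: (m,n)=(-2,-8) → π∥ = -2-8·β ≈ -21.31371, π⊥ = -2-8·β' ≈ 1.31371 ∉ [0.3, 1.1) ⇒ out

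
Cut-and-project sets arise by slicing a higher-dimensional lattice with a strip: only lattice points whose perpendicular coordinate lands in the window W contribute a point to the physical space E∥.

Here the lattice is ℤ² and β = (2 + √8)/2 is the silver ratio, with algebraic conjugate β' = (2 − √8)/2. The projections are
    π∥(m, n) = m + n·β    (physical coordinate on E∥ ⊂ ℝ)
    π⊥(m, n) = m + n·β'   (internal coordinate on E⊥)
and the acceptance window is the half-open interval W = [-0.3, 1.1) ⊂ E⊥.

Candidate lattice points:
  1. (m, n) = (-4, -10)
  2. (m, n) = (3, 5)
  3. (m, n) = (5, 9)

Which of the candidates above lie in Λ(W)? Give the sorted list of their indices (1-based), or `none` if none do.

1, 2

Compute β' = (2−√8)/2 = -0.41421, so π⊥(m,n) = m -0.41421·n.
candidate 1: (m,n)=(-4,-10) → π∥ = -4-10·β ≈ -28.14214, π⊥ = -4-10·β' ≈ 0.14214 ∈ [-0.3, 1.1) ⇒ IN Λ
candidate 2: (m,n)=(3,5) → π∥ = 3+5·β ≈ 15.07107, π⊥ = 3+5·β' ≈ 0.92893 ∈ [-0.3, 1.1) ⇒ IN Λ
candidate 3: (m,n)=(5,9) → π∥ = 5+9·β ≈ 26.72792, π⊥ = 5+9·β' ≈ 1.27208 ∉ [-0.3, 1.1) ⇒ out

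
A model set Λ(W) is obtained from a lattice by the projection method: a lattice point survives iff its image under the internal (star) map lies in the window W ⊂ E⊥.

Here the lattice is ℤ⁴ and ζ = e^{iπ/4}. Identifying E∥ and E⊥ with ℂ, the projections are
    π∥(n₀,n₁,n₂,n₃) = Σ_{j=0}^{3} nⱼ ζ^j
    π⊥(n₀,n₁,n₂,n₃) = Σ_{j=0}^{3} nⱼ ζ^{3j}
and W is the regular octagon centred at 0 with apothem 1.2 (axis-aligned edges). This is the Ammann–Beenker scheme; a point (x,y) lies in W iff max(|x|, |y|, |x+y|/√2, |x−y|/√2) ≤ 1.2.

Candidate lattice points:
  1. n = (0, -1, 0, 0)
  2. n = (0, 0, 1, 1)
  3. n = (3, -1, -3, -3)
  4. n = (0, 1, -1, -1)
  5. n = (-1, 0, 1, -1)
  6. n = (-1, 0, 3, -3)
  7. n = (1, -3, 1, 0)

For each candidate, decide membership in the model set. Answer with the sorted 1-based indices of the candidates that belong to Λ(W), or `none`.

With ζ = e^{iπ/4} the internal vectors are ζ^0,ζ^3,ζ^6,ζ^9.
#1 (0, -1, 0, 0): internal (0.70711, -0.70711); octagon support 1.00000 vs apothem 1.2 → ∈ W
#2 (0, 0, 1, 1): internal (0.70711, -0.29289); octagon support 0.70711 vs apothem 1.2 → ∈ W
#3 (3, -1, -3, -3): internal (1.58579, 0.17157); octagon support 1.58579 vs apothem 1.2 → ∉ W
#4 (0, 1, -1, -1): internal (-1.41421, 1.00000); octagon support 1.70711 vs apothem 1.2 → ∉ W
#5 (-1, 0, 1, -1): internal (-1.70711, -1.70711); octagon support 2.41421 vs apothem 1.2 → ∉ W
#6 (-1, 0, 3, -3): internal (-3.12132, -5.12132); octagon support 5.82843 vs apothem 1.2 → ∉ W
#7 (1, -3, 1, 0): internal (3.12132, -3.12132); octagon support 4.41421 vs apothem 1.2 → ∉ W

1, 2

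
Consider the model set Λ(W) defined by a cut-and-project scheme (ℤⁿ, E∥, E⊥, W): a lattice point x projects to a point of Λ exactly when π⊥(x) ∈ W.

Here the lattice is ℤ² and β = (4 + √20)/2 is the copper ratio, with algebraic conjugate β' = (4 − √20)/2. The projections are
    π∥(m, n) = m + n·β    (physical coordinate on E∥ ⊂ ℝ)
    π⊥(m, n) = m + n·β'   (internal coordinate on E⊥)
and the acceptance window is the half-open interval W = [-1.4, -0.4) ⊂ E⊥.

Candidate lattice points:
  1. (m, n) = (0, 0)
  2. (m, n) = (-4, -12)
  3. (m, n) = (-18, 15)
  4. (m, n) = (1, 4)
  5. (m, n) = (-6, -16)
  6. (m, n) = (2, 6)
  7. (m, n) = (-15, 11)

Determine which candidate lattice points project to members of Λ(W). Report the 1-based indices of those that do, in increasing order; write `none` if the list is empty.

2

Compute β' = (4−√20)/2 = -0.2361, so π⊥(m,n) = m -0.2361·n.
candidate 1: (m,n)=(0,0) → π∥ = 0+0·β ≈ 0.0000, π⊥ = 0+0·β' ≈ 0.0000 ∉ [-1.4, -0.4) ⇒ out
candidate 2: (m,n)=(-4,-12) → π∥ = -4-12·β ≈ -54.8328, π⊥ = -4-12·β' ≈ -1.1672 ∈ [-1.4, -0.4) ⇒ IN Λ
candidate 3: (m,n)=(-18,15) → π∥ = -18+15·β ≈ 45.5410, π⊥ = -18+15·β' ≈ -21.5410 ∉ [-1.4, -0.4) ⇒ out
candidate 4: (m,n)=(1,4) → π∥ = 1+4·β ≈ 17.9443, π⊥ = 1+4·β' ≈ 0.0557 ∉ [-1.4, -0.4) ⇒ out
candidate 5: (m,n)=(-6,-16) → π∥ = -6-16·β ≈ -73.7771, π⊥ = -6-16·β' ≈ -2.2229 ∉ [-1.4, -0.4) ⇒ out
candidate 6: (m,n)=(2,6) → π∥ = 2+6·β ≈ 27.4164, π⊥ = 2+6·β' ≈ 0.5836 ∉ [-1.4, -0.4) ⇒ out
candidate 7: (m,n)=(-15,11) → π∥ = -15+11·β ≈ 31.5967, π⊥ = -15+11·β' ≈ -17.5967 ∉ [-1.4, -0.4) ⇒ out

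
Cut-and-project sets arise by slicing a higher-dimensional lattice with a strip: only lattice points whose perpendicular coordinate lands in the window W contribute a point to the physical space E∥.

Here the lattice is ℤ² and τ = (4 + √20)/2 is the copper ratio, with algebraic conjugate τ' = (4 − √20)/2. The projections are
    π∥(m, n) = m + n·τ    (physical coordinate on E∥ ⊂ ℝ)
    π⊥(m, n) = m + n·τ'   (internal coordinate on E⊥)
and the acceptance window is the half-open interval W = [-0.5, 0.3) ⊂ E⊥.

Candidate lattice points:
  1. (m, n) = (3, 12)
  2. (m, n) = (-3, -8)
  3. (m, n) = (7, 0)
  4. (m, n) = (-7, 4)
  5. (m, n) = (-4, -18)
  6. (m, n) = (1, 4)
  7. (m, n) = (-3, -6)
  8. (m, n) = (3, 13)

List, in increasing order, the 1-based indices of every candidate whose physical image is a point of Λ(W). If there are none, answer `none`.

τ' = (4−√20)/2 ≈ -0.23607.
#1 (3,12): internal coord 3 + (12)·τ' = +0.16718; +0.16718 ∈ [-0.5, 0.3) → IN Λ
#2 (-3,-8): internal coord -3 + (-8)·τ' = -1.11146; -1.11146 ∉ [-0.5, 0.3) → out
#3 (7,0): internal coord 7 + (0)·τ' = +7.00000; +7.00000 ∉ [-0.5, 0.3) → out
#4 (-7,4): internal coord -7 + (4)·τ' = -7.94427; -7.94427 ∉ [-0.5, 0.3) → out
#5 (-4,-18): internal coord -4 + (-18)·τ' = +0.24922; +0.24922 ∈ [-0.5, 0.3) → IN Λ
#6 (1,4): internal coord 1 + (4)·τ' = +0.05573; +0.05573 ∈ [-0.5, 0.3) → IN Λ
#7 (-3,-6): internal coord -3 + (-6)·τ' = -1.58359; -1.58359 ∉ [-0.5, 0.3) → out
#8 (3,13): internal coord 3 + (13)·τ' = -0.06888; -0.06888 ∈ [-0.5, 0.3) → IN Λ

1, 5, 6, 8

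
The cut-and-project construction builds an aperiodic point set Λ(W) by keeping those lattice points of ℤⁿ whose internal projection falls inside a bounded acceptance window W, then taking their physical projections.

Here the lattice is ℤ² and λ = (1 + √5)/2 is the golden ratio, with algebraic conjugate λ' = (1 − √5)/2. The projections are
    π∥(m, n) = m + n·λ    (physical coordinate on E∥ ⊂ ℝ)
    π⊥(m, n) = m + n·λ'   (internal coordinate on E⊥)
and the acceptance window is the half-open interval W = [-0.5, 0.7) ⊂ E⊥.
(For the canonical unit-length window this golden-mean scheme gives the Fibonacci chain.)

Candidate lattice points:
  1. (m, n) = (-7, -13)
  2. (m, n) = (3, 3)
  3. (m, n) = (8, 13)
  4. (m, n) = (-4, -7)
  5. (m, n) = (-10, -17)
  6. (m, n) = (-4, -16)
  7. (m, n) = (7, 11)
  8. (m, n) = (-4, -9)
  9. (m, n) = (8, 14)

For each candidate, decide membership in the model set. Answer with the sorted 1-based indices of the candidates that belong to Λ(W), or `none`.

Numerically λ ≈ 1.6180 and λ' = −1/λ ≈ -0.6180.
#1 (-7,-13): internal coord -7 + (-13)·λ' = +1.0344; +1.0344 ∉ [-0.5, 0.7) → out
#2 (3,3): internal coord 3 + (3)·λ' = +1.1459; +1.1459 ∉ [-0.5, 0.7) → out
#3 (8,13): internal coord 8 + (13)·λ' = -0.0344; -0.0344 ∈ [-0.5, 0.7) → IN Λ
#4 (-4,-7): internal coord -4 + (-7)·λ' = +0.3262; +0.3262 ∈ [-0.5, 0.7) → IN Λ
#5 (-10,-17): internal coord -10 + (-17)·λ' = +0.5066; +0.5066 ∈ [-0.5, 0.7) → IN Λ
#6 (-4,-16): internal coord -4 + (-16)·λ' = +5.8885; +5.8885 ∉ [-0.5, 0.7) → out
#7 (7,11): internal coord 7 + (11)·λ' = +0.2016; +0.2016 ∈ [-0.5, 0.7) → IN Λ
#8 (-4,-9): internal coord -4 + (-9)·λ' = +1.5623; +1.5623 ∉ [-0.5, 0.7) → out
#9 (8,14): internal coord 8 + (14)·λ' = -0.6525; -0.6525 ∉ [-0.5, 0.7) → out

3, 4, 5, 7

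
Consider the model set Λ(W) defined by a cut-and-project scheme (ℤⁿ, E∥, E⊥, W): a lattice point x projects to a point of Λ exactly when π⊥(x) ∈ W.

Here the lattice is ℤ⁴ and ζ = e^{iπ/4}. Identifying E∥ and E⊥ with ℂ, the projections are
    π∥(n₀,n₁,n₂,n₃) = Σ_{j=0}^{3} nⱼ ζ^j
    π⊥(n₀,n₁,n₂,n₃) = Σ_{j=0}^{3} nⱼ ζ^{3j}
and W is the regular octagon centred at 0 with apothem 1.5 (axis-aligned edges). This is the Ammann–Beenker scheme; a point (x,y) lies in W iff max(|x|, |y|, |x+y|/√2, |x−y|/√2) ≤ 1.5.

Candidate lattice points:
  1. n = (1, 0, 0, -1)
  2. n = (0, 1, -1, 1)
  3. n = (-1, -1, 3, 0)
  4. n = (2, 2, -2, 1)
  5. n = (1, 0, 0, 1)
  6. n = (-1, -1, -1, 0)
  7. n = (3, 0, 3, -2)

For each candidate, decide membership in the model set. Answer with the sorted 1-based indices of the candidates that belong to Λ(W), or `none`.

Internal map: ζ^{3j} for j=0..3 gives (1,0), (−√2/2,√2/2), (0,−1), (√2/2,√2/2).
candidate 1: n = (1, 0, 0, -1) → π⊥ ≈ (+0.292893, -0.707107); max(|x|,|y|,|x±y|/√2) = 0.707107 ≤ 1.5 ⇒ ∈ W
candidate 2: n = (0, 1, -1, 1) → π⊥ ≈ (+0.000000, +2.414214); max(|x|,|y|,|x±y|/√2) = 2.414214 > 1.5 ⇒ ∉ W
candidate 3: n = (-1, -1, 3, 0) → π⊥ ≈ (-0.292893, -3.707107); max(|x|,|y|,|x±y|/√2) = 3.707107 > 1.5 ⇒ ∉ W
candidate 4: n = (2, 2, -2, 1) → π⊥ ≈ (+1.292893, +4.121320); max(|x|,|y|,|x±y|/√2) = 4.121320 > 1.5 ⇒ ∉ W
candidate 5: n = (1, 0, 0, 1) → π⊥ ≈ (+1.707107, +0.707107); max(|x|,|y|,|x±y|/√2) = 1.707107 > 1.5 ⇒ ∉ W
candidate 6: n = (-1, -1, -1, 0) → π⊥ ≈ (-0.292893, +0.292893); max(|x|,|y|,|x±y|/√2) = 0.414214 ≤ 1.5 ⇒ ∈ W
candidate 7: n = (3, 0, 3, -2) → π⊥ ≈ (+1.585786, -4.414214); max(|x|,|y|,|x±y|/√2) = 4.414214 > 1.5 ⇒ ∉ W

1, 6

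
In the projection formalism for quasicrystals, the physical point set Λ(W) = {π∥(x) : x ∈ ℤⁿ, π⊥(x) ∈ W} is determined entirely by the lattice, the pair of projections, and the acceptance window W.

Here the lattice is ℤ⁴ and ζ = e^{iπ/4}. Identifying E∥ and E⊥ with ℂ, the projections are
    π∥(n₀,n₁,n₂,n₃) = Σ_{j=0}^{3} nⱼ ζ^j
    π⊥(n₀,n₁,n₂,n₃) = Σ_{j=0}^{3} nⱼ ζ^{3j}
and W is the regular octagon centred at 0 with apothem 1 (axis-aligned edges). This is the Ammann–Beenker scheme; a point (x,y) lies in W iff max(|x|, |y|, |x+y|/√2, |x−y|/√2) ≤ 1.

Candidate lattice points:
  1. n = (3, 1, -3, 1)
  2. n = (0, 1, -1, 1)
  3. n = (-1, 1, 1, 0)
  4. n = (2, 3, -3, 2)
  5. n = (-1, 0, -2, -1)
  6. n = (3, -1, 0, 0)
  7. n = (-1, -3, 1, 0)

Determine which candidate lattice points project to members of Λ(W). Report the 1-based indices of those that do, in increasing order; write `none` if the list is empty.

none

With ζ = e^{iπ/4} the internal vectors are ζ^0,ζ^3,ζ^6,ζ^9.
#1 (3, 1, -3, 1): internal (3.000000, 4.414214); octagon support 5.242641 vs apothem 1 → ∉ W
#2 (0, 1, -1, 1): internal (0.000000, 2.414214); octagon support 2.414214 vs apothem 1 → ∉ W
#3 (-1, 1, 1, 0): internal (-1.707107, -0.292893); octagon support 1.707107 vs apothem 1 → ∉ W
#4 (2, 3, -3, 2): internal (1.292893, 6.535534); octagon support 6.535534 vs apothem 1 → ∉ W
#5 (-1, 0, -2, -1): internal (-1.707107, 1.292893); octagon support 2.121320 vs apothem 1 → ∉ W
#6 (3, -1, 0, 0): internal (3.707107, -0.707107); octagon support 3.707107 vs apothem 1 → ∉ W
#7 (-1, -3, 1, 0): internal (1.121320, -3.121320); octagon support 3.121320 vs apothem 1 → ∉ W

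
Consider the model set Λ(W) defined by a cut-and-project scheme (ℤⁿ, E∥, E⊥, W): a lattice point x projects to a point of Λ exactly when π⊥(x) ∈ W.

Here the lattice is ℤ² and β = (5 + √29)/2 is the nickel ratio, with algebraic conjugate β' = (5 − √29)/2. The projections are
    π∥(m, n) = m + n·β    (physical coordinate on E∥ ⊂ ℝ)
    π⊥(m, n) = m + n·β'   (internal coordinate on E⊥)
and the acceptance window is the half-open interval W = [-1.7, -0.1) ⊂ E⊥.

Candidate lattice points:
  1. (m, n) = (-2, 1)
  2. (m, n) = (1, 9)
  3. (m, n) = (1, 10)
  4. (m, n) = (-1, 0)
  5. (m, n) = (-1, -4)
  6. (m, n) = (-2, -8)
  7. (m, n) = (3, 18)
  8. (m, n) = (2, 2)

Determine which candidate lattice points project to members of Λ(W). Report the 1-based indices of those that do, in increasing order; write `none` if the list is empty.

2, 3, 4, 5, 6, 7

Compute β' = (5−√29)/2 = -0.19258, so π⊥(m,n) = m -0.19258·n.
candidate 1: (m,n)=(-2,1) → π∥ = -2+1·β ≈ 3.19258, π⊥ = -2+1·β' ≈ -2.19258 ∉ [-1.7, -0.1) ⇒ out
candidate 2: (m,n)=(1,9) → π∥ = 1+9·β ≈ 47.73324, π⊥ = 1+9·β' ≈ -0.73324 ∈ [-1.7, -0.1) ⇒ IN Λ
candidate 3: (m,n)=(1,10) → π∥ = 1+10·β ≈ 52.92582, π⊥ = 1+10·β' ≈ -0.92582 ∈ [-1.7, -0.1) ⇒ IN Λ
candidate 4: (m,n)=(-1,0) → π∥ = -1+0·β ≈ -1.00000, π⊥ = -1+0·β' ≈ -1.00000 ∈ [-1.7, -0.1) ⇒ IN Λ
candidate 5: (m,n)=(-1,-4) → π∥ = -1-4·β ≈ -21.77033, π⊥ = -1-4·β' ≈ -0.22967 ∈ [-1.7, -0.1) ⇒ IN Λ
candidate 6: (m,n)=(-2,-8) → π∥ = -2-8·β ≈ -43.54066, π⊥ = -2-8·β' ≈ -0.45934 ∈ [-1.7, -0.1) ⇒ IN Λ
candidate 7: (m,n)=(3,18) → π∥ = 3+18·β ≈ 96.46648, π⊥ = 3+18·β' ≈ -0.46648 ∈ [-1.7, -0.1) ⇒ IN Λ
candidate 8: (m,n)=(2,2) → π∥ = 2+2·β ≈ 12.38516, π⊥ = 2+2·β' ≈ 1.61484 ∉ [-1.7, -0.1) ⇒ out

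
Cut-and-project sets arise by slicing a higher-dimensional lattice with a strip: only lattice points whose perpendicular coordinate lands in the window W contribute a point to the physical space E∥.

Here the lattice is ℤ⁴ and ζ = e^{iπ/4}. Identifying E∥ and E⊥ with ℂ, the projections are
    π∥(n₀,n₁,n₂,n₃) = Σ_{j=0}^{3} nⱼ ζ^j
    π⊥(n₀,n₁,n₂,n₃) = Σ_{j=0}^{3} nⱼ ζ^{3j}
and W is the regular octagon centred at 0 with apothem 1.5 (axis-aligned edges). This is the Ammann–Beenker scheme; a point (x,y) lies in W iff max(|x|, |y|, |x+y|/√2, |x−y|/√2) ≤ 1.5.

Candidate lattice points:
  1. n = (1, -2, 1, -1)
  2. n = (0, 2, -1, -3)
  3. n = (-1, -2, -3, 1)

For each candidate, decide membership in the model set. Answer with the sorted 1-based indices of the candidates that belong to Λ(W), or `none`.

none

Internal map: ζ^{3j} for j=0..3 gives (1,0), (−√2/2,√2/2), (0,−1), (√2/2,√2/2).
#1 (1, -2, 1, -1): internal (1.70711, -3.12132); octagon support 3.41421 vs apothem 1.5 → ∉ W
#2 (0, 2, -1, -3): internal (-3.53553, 0.29289); octagon support 3.53553 vs apothem 1.5 → ∉ W
#3 (-1, -2, -3, 1): internal (1.12132, 2.29289); octagon support 2.41421 vs apothem 1.5 → ∉ W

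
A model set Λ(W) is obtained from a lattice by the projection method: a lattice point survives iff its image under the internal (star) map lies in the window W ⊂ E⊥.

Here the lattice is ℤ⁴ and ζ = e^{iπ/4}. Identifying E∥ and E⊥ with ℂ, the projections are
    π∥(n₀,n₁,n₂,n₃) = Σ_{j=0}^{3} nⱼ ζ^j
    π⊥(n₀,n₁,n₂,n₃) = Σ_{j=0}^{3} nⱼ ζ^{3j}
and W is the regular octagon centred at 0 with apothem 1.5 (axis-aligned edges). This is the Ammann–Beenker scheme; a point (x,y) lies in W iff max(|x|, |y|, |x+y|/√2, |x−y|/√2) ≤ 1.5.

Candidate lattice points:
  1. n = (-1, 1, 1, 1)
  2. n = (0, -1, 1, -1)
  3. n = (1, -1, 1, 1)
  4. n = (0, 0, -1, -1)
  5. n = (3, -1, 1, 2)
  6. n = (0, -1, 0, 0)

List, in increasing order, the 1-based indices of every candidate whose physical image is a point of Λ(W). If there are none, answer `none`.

1, 4, 6

Internal map: ζ^{3j} for j=0..3 gives (1,0), (−√2/2,√2/2), (0,−1), (√2/2,√2/2).
#1 (-1, 1, 1, 1): internal (-1.00000, 0.41421); octagon support 1.00000 vs apothem 1.5 → ∈ W
#2 (0, -1, 1, -1): internal (0.00000, -2.41421); octagon support 2.41421 vs apothem 1.5 → ∉ W
#3 (1, -1, 1, 1): internal (2.41421, -1.00000); octagon support 2.41421 vs apothem 1.5 → ∉ W
#4 (0, 0, -1, -1): internal (-0.70711, 0.29289); octagon support 0.70711 vs apothem 1.5 → ∈ W
#5 (3, -1, 1, 2): internal (5.12132, -0.29289); octagon support 5.12132 vs apothem 1.5 → ∉ W
#6 (0, -1, 0, 0): internal (0.70711, -0.70711); octagon support 1.00000 vs apothem 1.5 → ∈ W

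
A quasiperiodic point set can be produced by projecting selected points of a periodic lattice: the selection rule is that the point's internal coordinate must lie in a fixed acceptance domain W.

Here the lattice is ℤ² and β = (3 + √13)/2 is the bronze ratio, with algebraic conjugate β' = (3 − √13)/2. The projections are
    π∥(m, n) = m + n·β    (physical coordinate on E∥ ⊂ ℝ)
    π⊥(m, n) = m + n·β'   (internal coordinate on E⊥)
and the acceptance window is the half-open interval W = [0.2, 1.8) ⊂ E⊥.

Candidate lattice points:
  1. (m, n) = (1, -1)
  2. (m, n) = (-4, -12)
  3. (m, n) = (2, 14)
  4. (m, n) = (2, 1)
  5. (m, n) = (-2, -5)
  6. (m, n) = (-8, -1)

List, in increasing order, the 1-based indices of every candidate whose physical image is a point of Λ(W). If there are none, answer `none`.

1, 4

Compute β' = (3−√13)/2 = -0.3028, so π⊥(m,n) = m -0.3028·n.
#1 (1,-1): internal coord 1 + (-1)·β' = +1.3028; +1.3028 ∈ [0.2, 1.8) → IN Λ
#2 (-4,-12): internal coord -4 + (-12)·β' = -0.3667; -0.3667 ∉ [0.2, 1.8) → out
#3 (2,14): internal coord 2 + (14)·β' = -2.2389; -2.2389 ∉ [0.2, 1.8) → out
#4 (2,1): internal coord 2 + (1)·β' = +1.6972; +1.6972 ∈ [0.2, 1.8) → IN Λ
#5 (-2,-5): internal coord -2 + (-5)·β' = -0.4861; -0.4861 ∉ [0.2, 1.8) → out
#6 (-8,-1): internal coord -8 + (-1)·β' = -7.6972; -7.6972 ∉ [0.2, 1.8) → out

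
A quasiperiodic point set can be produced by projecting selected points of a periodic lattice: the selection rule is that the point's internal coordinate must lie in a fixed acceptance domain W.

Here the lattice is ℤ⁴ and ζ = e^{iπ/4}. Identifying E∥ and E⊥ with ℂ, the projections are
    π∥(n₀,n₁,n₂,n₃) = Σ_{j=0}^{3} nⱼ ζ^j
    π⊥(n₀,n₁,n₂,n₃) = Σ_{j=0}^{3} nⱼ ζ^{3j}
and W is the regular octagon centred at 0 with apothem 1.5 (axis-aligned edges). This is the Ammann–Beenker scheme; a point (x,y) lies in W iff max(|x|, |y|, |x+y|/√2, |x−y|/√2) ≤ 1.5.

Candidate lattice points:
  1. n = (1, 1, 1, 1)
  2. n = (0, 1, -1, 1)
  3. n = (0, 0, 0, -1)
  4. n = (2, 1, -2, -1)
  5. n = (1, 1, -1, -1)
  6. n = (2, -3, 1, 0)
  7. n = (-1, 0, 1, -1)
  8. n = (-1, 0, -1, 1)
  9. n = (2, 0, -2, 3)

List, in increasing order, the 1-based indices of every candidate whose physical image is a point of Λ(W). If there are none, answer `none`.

π⊥(n) = n₀ + n₁ζ³ + n₂ζ⁶ + n₃ζ⁹ where ζ = e^{iπ/4}.
candidate 1: n = (1, 1, 1, 1) → π⊥ ≈ (+1.0000, +0.4142); max(|x|,|y|,|x±y|/√2) = 1.0000 ≤ 1.5 ⇒ ∈ W
candidate 2: n = (0, 1, -1, 1) → π⊥ ≈ (+0.0000, +2.4142); max(|x|,|y|,|x±y|/√2) = 2.4142 > 1.5 ⇒ ∉ W
candidate 3: n = (0, 0, 0, -1) → π⊥ ≈ (-0.7071, -0.7071); max(|x|,|y|,|x±y|/√2) = 1.0000 ≤ 1.5 ⇒ ∈ W
candidate 4: n = (2, 1, -2, -1) → π⊥ ≈ (+0.5858, +2.0000); max(|x|,|y|,|x±y|/√2) = 2.0000 > 1.5 ⇒ ∉ W
candidate 5: n = (1, 1, -1, -1) → π⊥ ≈ (-0.4142, +1.0000); max(|x|,|y|,|x±y|/√2) = 1.0000 ≤ 1.5 ⇒ ∈ W
candidate 6: n = (2, -3, 1, 0) → π⊥ ≈ (+4.1213, -3.1213); max(|x|,|y|,|x±y|/√2) = 5.1213 > 1.5 ⇒ ∉ W
candidate 7: n = (-1, 0, 1, -1) → π⊥ ≈ (-1.7071, -1.7071); max(|x|,|y|,|x±y|/√2) = 2.4142 > 1.5 ⇒ ∉ W
candidate 8: n = (-1, 0, -1, 1) → π⊥ ≈ (-0.2929, +1.7071); max(|x|,|y|,|x±y|/√2) = 1.7071 > 1.5 ⇒ ∉ W
candidate 9: n = (2, 0, -2, 3) → π⊥ ≈ (+4.1213, +4.1213); max(|x|,|y|,|x±y|/√2) = 5.8284 > 1.5 ⇒ ∉ W

1, 3, 5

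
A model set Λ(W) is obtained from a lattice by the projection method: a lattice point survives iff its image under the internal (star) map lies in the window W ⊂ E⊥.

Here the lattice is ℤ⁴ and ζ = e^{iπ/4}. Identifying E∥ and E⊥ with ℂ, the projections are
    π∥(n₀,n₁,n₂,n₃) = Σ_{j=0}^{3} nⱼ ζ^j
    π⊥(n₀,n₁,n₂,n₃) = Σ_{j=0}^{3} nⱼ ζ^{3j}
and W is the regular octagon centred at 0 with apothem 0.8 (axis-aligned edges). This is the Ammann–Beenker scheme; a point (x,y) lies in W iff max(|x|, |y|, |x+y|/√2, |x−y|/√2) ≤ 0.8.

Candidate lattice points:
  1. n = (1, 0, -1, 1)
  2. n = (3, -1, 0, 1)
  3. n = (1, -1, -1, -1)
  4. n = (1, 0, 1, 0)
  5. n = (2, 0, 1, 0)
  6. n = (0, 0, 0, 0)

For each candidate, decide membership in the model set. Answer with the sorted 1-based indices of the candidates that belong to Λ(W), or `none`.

6

π⊥(n) = n₀ + n₁ζ³ + n₂ζ⁶ + n₃ζ⁹ where ζ = e^{iπ/4}.
candidate 1: n = (1, 0, -1, 1) → π⊥ ≈ (+1.7071, +1.7071); max(|x|,|y|,|x±y|/√2) = 2.4142 > 0.8 ⇒ ∉ W
candidate 2: n = (3, -1, 0, 1) → π⊥ ≈ (+4.4142, +0.0000); max(|x|,|y|,|x±y|/√2) = 4.4142 > 0.8 ⇒ ∉ W
candidate 3: n = (1, -1, -1, -1) → π⊥ ≈ (+1.0000, -0.4142); max(|x|,|y|,|x±y|/√2) = 1.0000 > 0.8 ⇒ ∉ W
candidate 4: n = (1, 0, 1, 0) → π⊥ ≈ (+1.0000, -1.0000); max(|x|,|y|,|x±y|/√2) = 1.4142 > 0.8 ⇒ ∉ W
candidate 5: n = (2, 0, 1, 0) → π⊥ ≈ (+2.0000, -1.0000); max(|x|,|y|,|x±y|/√2) = 2.1213 > 0.8 ⇒ ∉ W
candidate 6: n = (0, 0, 0, 0) → π⊥ ≈ (+0.0000, +0.0000); max(|x|,|y|,|x±y|/√2) = 0.0000 ≤ 0.8 ⇒ ∈ W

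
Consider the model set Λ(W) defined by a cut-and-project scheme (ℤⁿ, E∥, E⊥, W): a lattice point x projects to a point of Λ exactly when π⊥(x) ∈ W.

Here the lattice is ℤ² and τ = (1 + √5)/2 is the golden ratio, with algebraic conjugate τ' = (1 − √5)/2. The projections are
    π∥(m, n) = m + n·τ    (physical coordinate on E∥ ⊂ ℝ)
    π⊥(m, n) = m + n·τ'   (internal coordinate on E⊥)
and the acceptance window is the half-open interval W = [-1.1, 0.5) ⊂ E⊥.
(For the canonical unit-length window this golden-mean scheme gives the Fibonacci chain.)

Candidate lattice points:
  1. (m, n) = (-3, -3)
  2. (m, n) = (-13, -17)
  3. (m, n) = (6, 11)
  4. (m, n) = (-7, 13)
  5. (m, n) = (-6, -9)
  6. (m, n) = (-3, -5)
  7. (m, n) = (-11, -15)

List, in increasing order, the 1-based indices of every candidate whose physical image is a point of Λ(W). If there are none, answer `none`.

Compute τ' = (1−√5)/2 = -0.618034, so π⊥(m,n) = m -0.618034·n.
#1 (-3,-3): internal coord -3 + (-3)·τ' = -1.145898; -1.145898 ∉ [-1.1, 0.5) → out
#2 (-13,-17): internal coord -13 + (-17)·τ' = -2.493422; -2.493422 ∉ [-1.1, 0.5) → out
#3 (6,11): internal coord 6 + (11)·τ' = -0.798374; -0.798374 ∈ [-1.1, 0.5) → IN Λ
#4 (-7,13): internal coord -7 + (13)·τ' = -15.034442; -15.034442 ∉ [-1.1, 0.5) → out
#5 (-6,-9): internal coord -6 + (-9)·τ' = -0.437694; -0.437694 ∈ [-1.1, 0.5) → IN Λ
#6 (-3,-5): internal coord -3 + (-5)·τ' = +0.090170; +0.090170 ∈ [-1.1, 0.5) → IN Λ
#7 (-11,-15): internal coord -11 + (-15)·τ' = -1.729490; -1.729490 ∉ [-1.1, 0.5) → out

3, 5, 6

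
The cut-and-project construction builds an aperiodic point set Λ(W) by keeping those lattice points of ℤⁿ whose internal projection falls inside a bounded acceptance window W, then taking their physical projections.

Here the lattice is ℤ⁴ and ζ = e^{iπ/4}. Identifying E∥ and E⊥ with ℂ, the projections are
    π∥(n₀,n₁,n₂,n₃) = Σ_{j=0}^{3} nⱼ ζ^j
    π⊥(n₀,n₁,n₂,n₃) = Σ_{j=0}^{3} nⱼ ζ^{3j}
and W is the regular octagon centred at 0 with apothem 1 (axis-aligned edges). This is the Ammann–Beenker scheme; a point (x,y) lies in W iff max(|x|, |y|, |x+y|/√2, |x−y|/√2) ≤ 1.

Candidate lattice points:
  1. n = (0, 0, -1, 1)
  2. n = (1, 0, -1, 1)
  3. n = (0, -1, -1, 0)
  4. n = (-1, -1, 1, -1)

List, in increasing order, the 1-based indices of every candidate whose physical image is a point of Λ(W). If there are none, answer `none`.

3

With ζ = e^{iπ/4} the internal vectors are ζ^0,ζ^3,ζ^6,ζ^9.
candidate 1: n = (0, 0, -1, 1) → π⊥ ≈ (+0.70711, +1.70711); max(|x|,|y|,|x±y|/√2) = 1.70711 > 1 ⇒ ∉ W
candidate 2: n = (1, 0, -1, 1) → π⊥ ≈ (+1.70711, +1.70711); max(|x|,|y|,|x±y|/√2) = 2.41421 > 1 ⇒ ∉ W
candidate 3: n = (0, -1, -1, 0) → π⊥ ≈ (+0.70711, +0.29289); max(|x|,|y|,|x±y|/√2) = 0.70711 ≤ 1 ⇒ ∈ W
candidate 4: n = (-1, -1, 1, -1) → π⊥ ≈ (-1.00000, -2.41421); max(|x|,|y|,|x±y|/√2) = 2.41421 > 1 ⇒ ∉ W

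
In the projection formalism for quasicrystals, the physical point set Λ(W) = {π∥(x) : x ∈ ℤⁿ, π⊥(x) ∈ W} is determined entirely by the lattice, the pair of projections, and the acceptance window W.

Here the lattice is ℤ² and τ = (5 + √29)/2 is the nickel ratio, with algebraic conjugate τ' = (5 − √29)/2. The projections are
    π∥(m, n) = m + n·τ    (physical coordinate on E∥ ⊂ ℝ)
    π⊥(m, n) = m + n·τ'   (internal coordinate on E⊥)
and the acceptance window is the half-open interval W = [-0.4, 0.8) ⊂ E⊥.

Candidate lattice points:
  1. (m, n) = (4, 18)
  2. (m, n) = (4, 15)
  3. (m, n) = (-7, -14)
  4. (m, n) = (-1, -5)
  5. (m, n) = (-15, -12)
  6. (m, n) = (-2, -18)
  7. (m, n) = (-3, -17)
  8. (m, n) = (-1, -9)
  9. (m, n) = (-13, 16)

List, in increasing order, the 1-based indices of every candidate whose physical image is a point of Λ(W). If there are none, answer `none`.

1, 4, 7, 8

Compute τ' = (5−√29)/2 = -0.19258, so π⊥(m,n) = m -0.19258·n.
[1] lift (4,18): star map gives 0.53352; window check -0.4 ≤ 0.53352 < 0.8 is true → IN Λ
[2] lift (4,15): star map gives 1.11126; window check -0.4 ≤ 1.11126 < 0.8 is false → out
[3] lift (-7,-14): star map gives -4.30385; window check -0.4 ≤ -4.30385 < 0.8 is false → out
[4] lift (-1,-5): star map gives -0.03709; window check -0.4 ≤ -0.03709 < 0.8 is true → IN Λ
[5] lift (-15,-12): star map gives -12.68901; window check -0.4 ≤ -12.68901 < 0.8 is false → out
[6] lift (-2,-18): star map gives 1.46648; window check -0.4 ≤ 1.46648 < 0.8 is false → out
[7] lift (-3,-17): star map gives 0.27390; window check -0.4 ≤ 0.27390 < 0.8 is true → IN Λ
[8] lift (-1,-9): star map gives 0.73324; window check -0.4 ≤ 0.73324 < 0.8 is true → IN Λ
[9] lift (-13,16): star map gives -16.08132; window check -0.4 ≤ -16.08132 < 0.8 is false → out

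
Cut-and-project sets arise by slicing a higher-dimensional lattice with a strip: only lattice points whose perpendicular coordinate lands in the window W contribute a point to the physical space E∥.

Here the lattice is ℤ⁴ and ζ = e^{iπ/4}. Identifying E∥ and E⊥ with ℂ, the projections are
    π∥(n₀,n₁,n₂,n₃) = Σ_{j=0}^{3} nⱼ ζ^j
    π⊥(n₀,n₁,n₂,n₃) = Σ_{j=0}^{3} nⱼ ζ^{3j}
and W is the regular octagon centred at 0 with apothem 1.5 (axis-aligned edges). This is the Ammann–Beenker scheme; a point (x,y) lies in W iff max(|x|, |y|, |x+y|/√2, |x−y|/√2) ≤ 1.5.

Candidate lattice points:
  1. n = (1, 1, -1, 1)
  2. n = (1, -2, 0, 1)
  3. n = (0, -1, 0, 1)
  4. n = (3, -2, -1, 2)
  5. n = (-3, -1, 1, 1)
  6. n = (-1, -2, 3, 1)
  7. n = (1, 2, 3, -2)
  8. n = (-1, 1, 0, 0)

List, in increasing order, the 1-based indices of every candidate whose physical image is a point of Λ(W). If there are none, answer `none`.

Internal map: ζ^{3j} for j=0..3 gives (1,0), (−√2/2,√2/2), (0,−1), (√2/2,√2/2).
candidate 1: n = (1, 1, -1, 1) → π⊥ ≈ (+1.0000, +2.4142); max(|x|,|y|,|x±y|/√2) = 2.4142 > 1.5 ⇒ ∉ W
candidate 2: n = (1, -2, 0, 1) → π⊥ ≈ (+3.1213, -0.7071); max(|x|,|y|,|x±y|/√2) = 3.1213 > 1.5 ⇒ ∉ W
candidate 3: n = (0, -1, 0, 1) → π⊥ ≈ (+1.4142, +0.0000); max(|x|,|y|,|x±y|/√2) = 1.4142 ≤ 1.5 ⇒ ∈ W
candidate 4: n = (3, -2, -1, 2) → π⊥ ≈ (+5.8284, +1.0000); max(|x|,|y|,|x±y|/√2) = 5.8284 > 1.5 ⇒ ∉ W
candidate 5: n = (-3, -1, 1, 1) → π⊥ ≈ (-1.5858, -1.0000); max(|x|,|y|,|x±y|/√2) = 1.8284 > 1.5 ⇒ ∉ W
candidate 6: n = (-1, -2, 3, 1) → π⊥ ≈ (+1.1213, -3.7071); max(|x|,|y|,|x±y|/√2) = 3.7071 > 1.5 ⇒ ∉ W
candidate 7: n = (1, 2, 3, -2) → π⊥ ≈ (-1.8284, -3.0000); max(|x|,|y|,|x±y|/√2) = 3.4142 > 1.5 ⇒ ∉ W
candidate 8: n = (-1, 1, 0, 0) → π⊥ ≈ (-1.7071, +0.7071); max(|x|,|y|,|x±y|/√2) = 1.7071 > 1.5 ⇒ ∉ W

3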